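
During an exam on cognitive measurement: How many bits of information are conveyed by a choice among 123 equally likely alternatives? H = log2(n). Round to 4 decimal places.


H = log2(n)
H = log2(123)
= 6.9425


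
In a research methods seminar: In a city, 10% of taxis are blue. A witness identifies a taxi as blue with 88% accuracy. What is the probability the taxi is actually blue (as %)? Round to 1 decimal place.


P(blue | says blue) = P(says blue | blue)*P(blue) / [P(says blue | blue)*P(blue) + P(says blue | not blue)*P(not blue)]
Numerator = 0.88 * 0.1 = 0.088
False identification = 0.12 * 0.9 = 0.108
P = 0.088 / (0.088 + 0.108)
= 0.088 / 0.196
As percentage = 44.9


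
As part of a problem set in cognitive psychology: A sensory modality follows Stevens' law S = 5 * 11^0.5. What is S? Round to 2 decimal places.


S = 5 * 11^0.5
11^0.5 = 3.3166
S = 5 * 3.3166
= 16.58


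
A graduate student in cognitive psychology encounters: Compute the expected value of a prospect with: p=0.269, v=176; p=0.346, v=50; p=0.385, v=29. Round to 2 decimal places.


EU = sum(p_i * v_i)
0.269 * 176 = 47.344
0.346 * 50 = 17.3
0.385 * 29 = 11.165
EU = 47.344 + 17.3 + 11.165
= 75.81


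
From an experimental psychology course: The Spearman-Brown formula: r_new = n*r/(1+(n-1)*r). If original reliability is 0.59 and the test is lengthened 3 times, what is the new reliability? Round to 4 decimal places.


r_new = n*r / (1 + (n-1)*r)
Numerator = 3 * 0.59 = 1.77
Denominator = 1 + 2 * 0.59 = 2.18
r_new = 1.77 / 2.18
= 0.8119


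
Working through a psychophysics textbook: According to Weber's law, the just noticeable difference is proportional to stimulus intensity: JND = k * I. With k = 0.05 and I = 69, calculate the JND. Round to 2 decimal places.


JND = k * I
JND = 0.05 * 69
= 3.45


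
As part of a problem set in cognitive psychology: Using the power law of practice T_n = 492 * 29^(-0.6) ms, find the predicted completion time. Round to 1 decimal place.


T_n = 492 * 29^(-0.6)
29^(-0.6) = 0.132605
T_n = 492 * 0.132605
= 65.2 ms


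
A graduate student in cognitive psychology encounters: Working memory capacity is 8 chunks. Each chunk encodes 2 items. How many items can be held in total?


Total items = chunks * items_per_chunk
= 8 * 2
= 16


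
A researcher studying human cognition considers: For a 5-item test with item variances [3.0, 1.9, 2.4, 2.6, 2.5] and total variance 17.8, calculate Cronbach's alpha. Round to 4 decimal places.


alpha = (k/(k-1)) * (1 - sum(s_i^2)/s_total^2)
sum(item variances) = 12.4
k/(k-1) = 5/4 = 1.25
1 - 12.4/17.8 = 1 - 0.696629 = 0.303371
alpha = 1.25 * 0.303371
= 0.3792


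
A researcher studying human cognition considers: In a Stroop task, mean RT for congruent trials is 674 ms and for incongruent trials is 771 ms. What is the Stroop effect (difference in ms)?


Stroop effect = RT(incongruent) - RT(congruent)
= 771 - 674
= 97 ms


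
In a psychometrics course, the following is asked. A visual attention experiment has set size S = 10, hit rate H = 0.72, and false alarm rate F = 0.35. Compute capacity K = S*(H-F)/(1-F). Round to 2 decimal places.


K = S * (H - F) / (1 - F)
H - F = 0.37
1 - F = 0.65
K = 10 * 0.37 / 0.65
= 5.69


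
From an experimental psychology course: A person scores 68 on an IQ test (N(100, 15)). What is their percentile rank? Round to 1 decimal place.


z = (IQ - mean) / SD
z = (68 - 100) / 15 = -2.1333
Percentile = Phi(-2.1333) * 100
Phi(-2.1333) = 0.01645
= 1.6


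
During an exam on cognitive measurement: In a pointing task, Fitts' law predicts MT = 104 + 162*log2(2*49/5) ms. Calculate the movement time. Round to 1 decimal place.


MT = 104 + 162 * log2(2*49/5)
2D/W = 19.6
log2(19.6) = 4.2928
MT = 104 + 162 * 4.2928
= 799.4 ms


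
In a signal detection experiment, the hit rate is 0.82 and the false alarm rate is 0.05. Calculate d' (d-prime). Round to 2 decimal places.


d' = z(HR) - z(FAR)
z(0.82) = 0.9154
z(0.05) = -1.6449
d' = 0.9154 - -1.6449
= 2.56


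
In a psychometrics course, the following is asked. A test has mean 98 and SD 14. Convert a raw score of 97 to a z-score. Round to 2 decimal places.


z = (X - mu) / sigma
= (97 - 98) / 14
= -1 / 14
= -0.07


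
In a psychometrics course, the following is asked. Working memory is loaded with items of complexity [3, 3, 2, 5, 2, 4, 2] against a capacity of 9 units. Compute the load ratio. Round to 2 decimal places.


Total complexity = 3 + 3 + 2 + 5 + 2 + 4 + 2 = 21
Load = total / capacity = 21 / 9
= 2.33


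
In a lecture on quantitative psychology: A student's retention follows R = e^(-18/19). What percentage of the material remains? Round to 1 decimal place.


R = e^(-t/S)
-t/S = -18/19 = -0.947368
R = e^(-0.947368) = 0.38776
Percentage = 0.38776 * 100
= 38.8


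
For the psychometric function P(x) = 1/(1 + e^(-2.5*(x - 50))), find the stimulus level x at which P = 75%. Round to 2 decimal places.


At P = 0.75: 0.75 = 1/(1 + e^(-k*(x-x0)))
Solving: e^(-k*(x-x0)) = 1/3
x = x0 + ln(3)/k
ln(3) = 1.0986
x = 50 + 1.0986/2.5
= 50 + 0.4394
= 50.44


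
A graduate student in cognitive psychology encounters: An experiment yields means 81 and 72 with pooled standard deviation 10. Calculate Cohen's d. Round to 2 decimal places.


Cohen's d = (M1 - M2) / S_pooled
= (81 - 72) / 10
= 9 / 10
= 0.90


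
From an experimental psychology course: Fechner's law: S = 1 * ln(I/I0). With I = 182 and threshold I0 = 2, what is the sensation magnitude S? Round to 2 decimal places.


S = 1 * ln(182/2)
I/I0 = 91.0
ln(91.0) = 4.5109
S = 1 * 4.5109
= 4.51


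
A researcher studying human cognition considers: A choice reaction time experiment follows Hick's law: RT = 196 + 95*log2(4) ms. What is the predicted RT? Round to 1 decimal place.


RT = 196 + 95 * log2(4)
log2(4) = 2.0
RT = 196 + 95 * 2.0
= 196 + 190.0
= 386.0 ms


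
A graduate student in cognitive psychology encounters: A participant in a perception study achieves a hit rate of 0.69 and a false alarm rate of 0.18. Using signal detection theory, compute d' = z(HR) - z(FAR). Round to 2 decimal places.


d' = z(HR) - z(FAR)
z(0.69) = 0.4959
z(0.18) = -0.9154
d' = 0.4959 - -0.9154
= 1.41


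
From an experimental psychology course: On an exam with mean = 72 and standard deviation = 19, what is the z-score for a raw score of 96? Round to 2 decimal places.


z = (X - mu) / sigma
= (96 - 72) / 19
= 24 / 19
= 1.26


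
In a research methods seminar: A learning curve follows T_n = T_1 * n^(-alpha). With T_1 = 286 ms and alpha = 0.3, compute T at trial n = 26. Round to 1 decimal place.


T_n = 286 * 26^(-0.3)
26^(-0.3) = 0.376277
T_n = 286 * 0.376277
= 107.6 ms


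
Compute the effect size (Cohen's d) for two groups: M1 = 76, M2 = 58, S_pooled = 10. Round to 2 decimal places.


Cohen's d = (M1 - M2) / S_pooled
= (76 - 58) / 10
= 18 / 10
= 1.80


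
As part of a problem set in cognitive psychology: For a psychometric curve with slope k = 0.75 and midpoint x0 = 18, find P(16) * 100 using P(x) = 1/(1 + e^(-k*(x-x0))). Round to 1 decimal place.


P(x) = 1/(1 + e^(-0.75*(16 - 18)))
Exponent = -0.75 * -2 = 1.5
e^(1.5) = 4.481689
P = 1/(1 + 4.481689) = 0.182426
Percentage = 18.2


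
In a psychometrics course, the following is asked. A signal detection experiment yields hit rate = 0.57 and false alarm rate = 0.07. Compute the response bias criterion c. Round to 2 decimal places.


c = -0.5 * (z(HR) + z(FAR))
z(0.57) = 0.1764
z(0.07) = -1.4758
c = -0.5 * (0.1764 + -1.4758)
= -0.5 * -1.2994
= 0.65


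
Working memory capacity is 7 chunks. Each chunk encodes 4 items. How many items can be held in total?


Total items = chunks * items_per_chunk
= 7 * 4
= 28


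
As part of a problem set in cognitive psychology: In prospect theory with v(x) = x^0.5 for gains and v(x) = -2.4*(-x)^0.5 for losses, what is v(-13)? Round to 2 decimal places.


Since x = -13 < 0, use v(x) = -lambda*(-x)^alpha
(-x) = 13
13^0.5 = 3.6056
v(-13) = -2.4 * 3.6056
= -8.65


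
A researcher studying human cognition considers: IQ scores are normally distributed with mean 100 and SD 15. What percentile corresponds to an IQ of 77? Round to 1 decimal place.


z = (IQ - mean) / SD
z = (77 - 100) / 15 = -1.5333
Percentile = Phi(-1.5333) * 100
Phi(-1.5333) = 0.062601
= 6.3


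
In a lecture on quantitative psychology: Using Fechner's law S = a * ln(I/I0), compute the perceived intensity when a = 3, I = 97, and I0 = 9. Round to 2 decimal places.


S = 3 * ln(97/9)
I/I0 = 10.777778
ln(10.777778) = 2.3775
S = 3 * 2.3775
= 7.13


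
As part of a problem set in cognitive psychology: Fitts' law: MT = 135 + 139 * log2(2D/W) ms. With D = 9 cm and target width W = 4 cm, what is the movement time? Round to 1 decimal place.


MT = 135 + 139 * log2(2*9/4)
2D/W = 4.5
log2(4.5) = 2.1699
MT = 135 + 139 * 2.1699
= 436.6 ms


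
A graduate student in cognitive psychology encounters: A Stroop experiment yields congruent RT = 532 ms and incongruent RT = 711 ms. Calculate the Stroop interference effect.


Stroop effect = RT(incongruent) - RT(congruent)
= 711 - 532
= 179 ms


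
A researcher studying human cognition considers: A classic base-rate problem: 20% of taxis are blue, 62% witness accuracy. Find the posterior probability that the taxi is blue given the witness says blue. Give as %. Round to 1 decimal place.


P(blue | says blue) = P(says blue | blue)*P(blue) / [P(says blue | blue)*P(blue) + P(says blue | not blue)*P(not blue)]
Numerator = 0.62 * 0.2 = 0.124
False identification = 0.38 * 0.8 = 0.304
P = 0.124 / (0.124 + 0.304)
= 0.124 / 0.428
As percentage = 29.0


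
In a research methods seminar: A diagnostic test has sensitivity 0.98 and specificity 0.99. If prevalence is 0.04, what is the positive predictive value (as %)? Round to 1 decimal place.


PPV = (sens * prev) / (sens * prev + (1-spec) * (1-prev))
Numerator = 0.98 * 0.04 = 0.0392
P(positive and no disease) = (1 - spec) * (1 - prev) = (1 - 0.99) * (1 - 0.04) = 0.0096
Denominator = 0.0392 + 0.0096 = 0.0488
PPV = 0.0392 / 0.0488 = 0.803279
As percentage = 80.3


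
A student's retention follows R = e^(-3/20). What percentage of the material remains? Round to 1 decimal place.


R = e^(-t/S)
-t/S = -3/20 = -0.15
R = e^(-0.15) = 0.860708
Percentage = 0.860708 * 100
= 86.1


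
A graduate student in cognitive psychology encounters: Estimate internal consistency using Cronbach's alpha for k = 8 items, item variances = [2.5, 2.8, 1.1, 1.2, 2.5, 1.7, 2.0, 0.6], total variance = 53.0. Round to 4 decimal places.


alpha = (k/(k-1)) * (1 - sum(s_i^2)/s_total^2)
sum(item variances) = 14.4
k/(k-1) = 8/7 = 1.142857
1 - 14.4/53.0 = 1 - 0.271698 = 0.728302
alpha = 1.142857 * 0.728302
= 0.8323


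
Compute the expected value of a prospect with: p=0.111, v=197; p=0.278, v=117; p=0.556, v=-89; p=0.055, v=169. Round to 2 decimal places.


EU = sum(p_i * v_i)
0.111 * 197 = 21.867
0.278 * 117 = 32.526
0.556 * -89 = -49.484
0.055 * 169 = 9.295
EU = 21.867 + 32.526 + -49.484 + 9.295
= 14.20


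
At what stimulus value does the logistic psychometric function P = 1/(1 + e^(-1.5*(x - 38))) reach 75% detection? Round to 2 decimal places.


At P = 0.75: 0.75 = 1/(1 + e^(-k*(x-x0)))
Solving: e^(-k*(x-x0)) = 1/3
x = x0 + ln(3)/k
ln(3) = 1.0986
x = 38 + 1.0986/1.5
= 38 + 0.7324
= 38.73


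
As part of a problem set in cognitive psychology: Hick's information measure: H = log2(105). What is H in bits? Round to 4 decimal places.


H = log2(n)
H = log2(105)
= 6.7142


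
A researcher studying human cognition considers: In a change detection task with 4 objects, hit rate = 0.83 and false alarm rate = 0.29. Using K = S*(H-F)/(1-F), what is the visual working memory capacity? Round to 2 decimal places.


K = S * (H - F) / (1 - F)
H - F = 0.54
1 - F = 0.71
K = 4 * 0.54 / 0.71
= 3.04


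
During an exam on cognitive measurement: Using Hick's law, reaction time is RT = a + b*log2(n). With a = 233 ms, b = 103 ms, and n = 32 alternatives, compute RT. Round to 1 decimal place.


RT = 233 + 103 * log2(32)
log2(32) = 5.0
RT = 233 + 103 * 5.0
= 233 + 515.0
= 748.0 ms


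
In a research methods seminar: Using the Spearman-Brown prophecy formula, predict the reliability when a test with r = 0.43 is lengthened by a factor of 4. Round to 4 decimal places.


r_new = n*r / (1 + (n-1)*r)
Numerator = 4 * 0.43 = 1.72
Denominator = 1 + 3 * 0.43 = 2.29
r_new = 1.72 / 2.29
= 0.7511


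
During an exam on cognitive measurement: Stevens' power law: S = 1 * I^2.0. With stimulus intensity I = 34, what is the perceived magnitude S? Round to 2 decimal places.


S = 1 * 34^2.0
34^2.0 = 1156.0
S = 1 * 1156.0
= 1156.00


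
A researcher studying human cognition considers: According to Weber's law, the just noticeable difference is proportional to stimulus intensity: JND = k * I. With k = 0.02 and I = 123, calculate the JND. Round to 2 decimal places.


JND = k * I
JND = 0.02 * 123
= 2.46


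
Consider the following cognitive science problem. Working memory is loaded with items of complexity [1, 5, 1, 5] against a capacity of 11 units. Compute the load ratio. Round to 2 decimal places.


Total complexity = 1 + 5 + 1 + 5 = 12
Load = total / capacity = 12 / 11
= 1.09


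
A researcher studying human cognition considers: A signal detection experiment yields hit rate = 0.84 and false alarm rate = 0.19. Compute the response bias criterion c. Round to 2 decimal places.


c = -0.5 * (z(HR) + z(FAR))
z(0.84) = 0.9945
z(0.19) = -0.8779
c = -0.5 * (0.9945 + -0.8779)
= -0.5 * 0.1166
= -0.06


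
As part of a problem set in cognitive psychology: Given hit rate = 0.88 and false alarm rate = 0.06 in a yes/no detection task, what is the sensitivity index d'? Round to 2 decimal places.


d' = z(HR) - z(FAR)
z(0.88) = 1.175
z(0.06) = -1.5548
d' = 1.175 - -1.5548
= 2.73


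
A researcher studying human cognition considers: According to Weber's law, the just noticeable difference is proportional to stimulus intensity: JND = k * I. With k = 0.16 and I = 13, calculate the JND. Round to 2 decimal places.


JND = k * I
JND = 0.16 * 13
= 2.08


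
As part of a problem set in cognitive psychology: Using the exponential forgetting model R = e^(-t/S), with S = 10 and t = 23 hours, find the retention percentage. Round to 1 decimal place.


R = e^(-t/S)
-t/S = -23/10 = -2.3
R = e^(-2.3) = 0.100259
Percentage = 0.100259 * 100
= 10.0


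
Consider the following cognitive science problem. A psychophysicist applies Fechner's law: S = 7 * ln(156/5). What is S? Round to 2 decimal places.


S = 7 * ln(156/5)
I/I0 = 31.2
ln(31.2) = 3.4404
S = 7 * 3.4404
= 24.08


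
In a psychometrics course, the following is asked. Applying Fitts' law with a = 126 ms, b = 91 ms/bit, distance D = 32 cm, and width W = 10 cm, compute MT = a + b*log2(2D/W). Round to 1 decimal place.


MT = 126 + 91 * log2(2*32/10)
2D/W = 6.4
log2(6.4) = 2.6781
MT = 126 + 91 * 2.6781
= 369.7 ms


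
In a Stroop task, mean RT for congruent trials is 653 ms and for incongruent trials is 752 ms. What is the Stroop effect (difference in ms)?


Stroop effect = RT(incongruent) - RT(congruent)
= 752 - 653
= 99 ms


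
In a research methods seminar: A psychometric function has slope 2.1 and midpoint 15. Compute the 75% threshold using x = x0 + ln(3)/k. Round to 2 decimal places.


At P = 0.75: 0.75 = 1/(1 + e^(-k*(x-x0)))
Solving: e^(-k*(x-x0)) = 1/3
x = x0 + ln(3)/k
ln(3) = 1.0986
x = 15 + 1.0986/2.1
= 15 + 0.5231
= 15.52


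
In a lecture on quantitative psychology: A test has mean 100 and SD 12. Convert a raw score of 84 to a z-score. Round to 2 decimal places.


z = (X - mu) / sigma
= (84 - 100) / 12
= -16 / 12
= -1.33


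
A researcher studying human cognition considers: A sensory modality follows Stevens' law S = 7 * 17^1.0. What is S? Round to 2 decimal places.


S = 7 * 17^1.0
17^1.0 = 17.0
S = 7 * 17.0
= 119.00


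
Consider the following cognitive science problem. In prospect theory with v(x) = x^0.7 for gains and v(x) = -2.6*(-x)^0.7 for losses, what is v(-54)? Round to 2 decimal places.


Since x = -54 < 0, use v(x) = -lambda*(-x)^alpha
(-x) = 54
54^0.7 = 16.3183
v(-54) = -2.6 * 16.3183
= -42.43


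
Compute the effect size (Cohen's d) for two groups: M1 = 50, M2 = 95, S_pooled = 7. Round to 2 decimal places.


Cohen's d = (M1 - M2) / S_pooled
= (50 - 95) / 7
= -45 / 7
= -6.43


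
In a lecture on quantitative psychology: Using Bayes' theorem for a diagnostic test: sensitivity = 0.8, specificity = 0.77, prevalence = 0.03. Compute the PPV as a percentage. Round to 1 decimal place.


PPV = (sens * prev) / (sens * prev + (1-spec) * (1-prev))
Numerator = 0.8 * 0.03 = 0.024
P(positive and no disease) = (1 - spec) * (1 - prev) = (1 - 0.77) * (1 - 0.03) = 0.2231
Denominator = 0.024 + 0.2231 = 0.2471
PPV = 0.024 / 0.2471 = 0.097127
As percentage = 9.7


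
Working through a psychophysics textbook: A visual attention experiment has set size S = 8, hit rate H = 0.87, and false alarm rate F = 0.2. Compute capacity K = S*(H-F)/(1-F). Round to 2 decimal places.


K = S * (H - F) / (1 - F)
H - F = 0.67
1 - F = 0.8
K = 8 * 0.67 / 0.8
= 6.70


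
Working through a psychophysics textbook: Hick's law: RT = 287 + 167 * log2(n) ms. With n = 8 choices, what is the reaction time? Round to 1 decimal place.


RT = 287 + 167 * log2(8)
log2(8) = 3.0
RT = 287 + 167 * 3.0
= 287 + 501.0
= 788.0 ms


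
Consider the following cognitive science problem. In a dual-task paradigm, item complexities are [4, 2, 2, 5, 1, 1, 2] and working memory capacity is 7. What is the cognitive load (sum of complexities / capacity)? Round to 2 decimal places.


Total complexity = 4 + 2 + 2 + 5 + 1 + 1 + 2 = 17
Load = total / capacity = 17 / 7
= 2.43


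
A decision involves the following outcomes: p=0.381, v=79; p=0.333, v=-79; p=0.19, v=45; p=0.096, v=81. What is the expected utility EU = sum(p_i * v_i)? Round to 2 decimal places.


EU = sum(p_i * v_i)
0.381 * 79 = 30.099
0.333 * -79 = -26.307
0.19 * 45 = 8.55
0.096 * 81 = 7.776
EU = 30.099 + -26.307 + 8.55 + 7.776
= 20.12


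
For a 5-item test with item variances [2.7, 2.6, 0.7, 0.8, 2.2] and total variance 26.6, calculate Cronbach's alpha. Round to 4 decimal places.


alpha = (k/(k-1)) * (1 - sum(s_i^2)/s_total^2)
sum(item variances) = 9.0
k/(k-1) = 5/4 = 1.25
1 - 9.0/26.6 = 1 - 0.338346 = 0.661654
alpha = 1.25 * 0.661654
= 0.8271


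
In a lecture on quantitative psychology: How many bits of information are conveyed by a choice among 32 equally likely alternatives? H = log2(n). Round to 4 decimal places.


H = log2(n)
H = log2(32)
= 5.0000


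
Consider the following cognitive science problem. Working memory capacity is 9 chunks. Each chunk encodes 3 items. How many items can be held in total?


Total items = chunks * items_per_chunk
= 9 * 3
= 27


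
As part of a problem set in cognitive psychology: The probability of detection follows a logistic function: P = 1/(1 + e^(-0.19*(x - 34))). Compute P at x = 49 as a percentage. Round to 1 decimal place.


P(x) = 1/(1 + e^(-0.19*(49 - 34)))
Exponent = -0.19 * 15 = -2.85
e^(-2.85) = 0.057844
P = 1/(1 + 0.057844) = 0.945319
Percentage = 94.5


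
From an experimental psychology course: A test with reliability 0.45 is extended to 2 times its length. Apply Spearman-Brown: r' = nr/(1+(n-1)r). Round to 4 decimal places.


r_new = n*r / (1 + (n-1)*r)
Numerator = 2 * 0.45 = 0.9
Denominator = 1 + 1 * 0.45 = 1.45
r_new = 0.9 / 1.45
= 0.6207


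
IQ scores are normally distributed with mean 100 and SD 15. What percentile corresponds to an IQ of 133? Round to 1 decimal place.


z = (IQ - mean) / SD
z = (133 - 100) / 15 = 2.2
Percentile = Phi(2.2) * 100
Phi(2.2) = 0.986097
= 98.6


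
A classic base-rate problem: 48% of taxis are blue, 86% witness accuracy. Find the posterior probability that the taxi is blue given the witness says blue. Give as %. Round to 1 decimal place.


P(blue | says blue) = P(says blue | blue)*P(blue) / [P(says blue | blue)*P(blue) + P(says blue | not blue)*P(not blue)]
Numerator = 0.86 * 0.48 = 0.4128
False identification = 0.14 * 0.52 = 0.0728
P = 0.4128 / (0.4128 + 0.0728)
= 0.4128 / 0.4856
As percentage = 85.0


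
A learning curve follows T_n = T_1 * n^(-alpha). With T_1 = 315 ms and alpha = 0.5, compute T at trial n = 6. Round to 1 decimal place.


T_n = 315 * 6^(-0.5)
6^(-0.5) = 0.408248
T_n = 315 * 0.408248
= 128.6 ms


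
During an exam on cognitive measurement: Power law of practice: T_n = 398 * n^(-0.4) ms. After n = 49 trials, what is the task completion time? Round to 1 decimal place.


T_n = 398 * 49^(-0.4)
49^(-0.4) = 0.210825
T_n = 398 * 0.210825
= 83.9 ms


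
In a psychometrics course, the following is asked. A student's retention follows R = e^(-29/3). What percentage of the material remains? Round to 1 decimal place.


R = e^(-t/S)
-t/S = -29/3 = -9.666667
R = e^(-9.666667) = 6.3e-05
Percentage = 6.3e-05 * 100
= 0.0


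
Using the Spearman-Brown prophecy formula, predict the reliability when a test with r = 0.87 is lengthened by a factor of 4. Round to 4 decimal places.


r_new = n*r / (1 + (n-1)*r)
Numerator = 4 * 0.87 = 3.48
Denominator = 1 + 3 * 0.87 = 3.61
r_new = 3.48 / 3.61
= 0.9640


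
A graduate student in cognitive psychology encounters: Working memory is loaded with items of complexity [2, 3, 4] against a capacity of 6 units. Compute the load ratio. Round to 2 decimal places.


Total complexity = 2 + 3 + 4 = 9
Load = total / capacity = 9 / 6
= 1.50


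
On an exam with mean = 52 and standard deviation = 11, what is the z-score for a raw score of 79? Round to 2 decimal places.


z = (X - mu) / sigma
= (79 - 52) / 11
= 27 / 11
= 2.45


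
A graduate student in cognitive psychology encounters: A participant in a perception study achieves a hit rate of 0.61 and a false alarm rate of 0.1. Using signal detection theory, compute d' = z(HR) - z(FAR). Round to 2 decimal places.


d' = z(HR) - z(FAR)
z(0.61) = 0.2793
z(0.1) = -1.2816
d' = 0.2793 - -1.2816
= 1.56


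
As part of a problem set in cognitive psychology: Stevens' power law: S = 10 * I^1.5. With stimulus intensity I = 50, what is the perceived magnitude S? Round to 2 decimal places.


S = 10 * 50^1.5
50^1.5 = 353.5534
S = 10 * 353.5534
= 3535.53


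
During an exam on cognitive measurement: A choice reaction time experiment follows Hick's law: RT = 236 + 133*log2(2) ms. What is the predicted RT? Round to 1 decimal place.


RT = 236 + 133 * log2(2)
log2(2) = 1.0
RT = 236 + 133 * 1.0
= 236 + 133.0
= 369.0 ms


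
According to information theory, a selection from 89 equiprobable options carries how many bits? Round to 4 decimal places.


H = log2(n)
H = log2(89)
= 6.4757


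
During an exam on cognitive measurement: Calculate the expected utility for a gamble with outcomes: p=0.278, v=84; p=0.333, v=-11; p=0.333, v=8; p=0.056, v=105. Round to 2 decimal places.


EU = sum(p_i * v_i)
0.278 * 84 = 23.352
0.333 * -11 = -3.663
0.333 * 8 = 2.664
0.056 * 105 = 5.88
EU = 23.352 + -3.663 + 2.664 + 5.88
= 28.23


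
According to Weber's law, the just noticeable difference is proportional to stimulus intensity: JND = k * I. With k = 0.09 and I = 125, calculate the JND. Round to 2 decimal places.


JND = k * I
JND = 0.09 * 125
= 11.25


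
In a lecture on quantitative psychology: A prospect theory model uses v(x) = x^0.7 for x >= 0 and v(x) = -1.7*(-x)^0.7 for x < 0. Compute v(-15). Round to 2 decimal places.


Since x = -15 < 0, use v(x) = -lambda*(-x)^alpha
(-x) = 15
15^0.7 = 6.6568
v(-15) = -1.7 * 6.6568
= -11.32


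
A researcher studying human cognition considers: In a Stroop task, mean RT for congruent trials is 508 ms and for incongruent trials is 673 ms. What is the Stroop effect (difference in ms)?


Stroop effect = RT(incongruent) - RT(congruent)
= 673 - 508
= 165 ms


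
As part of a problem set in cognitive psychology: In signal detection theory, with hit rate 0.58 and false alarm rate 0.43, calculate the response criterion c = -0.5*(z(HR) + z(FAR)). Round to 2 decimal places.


c = -0.5 * (z(HR) + z(FAR))
z(0.58) = 0.2019
z(0.43) = -0.1764
c = -0.5 * (0.2019 + -0.1764)
= -0.5 * 0.0255
= -0.01


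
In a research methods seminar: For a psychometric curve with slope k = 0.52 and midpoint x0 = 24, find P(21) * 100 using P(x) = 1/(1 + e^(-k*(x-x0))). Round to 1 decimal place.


P(x) = 1/(1 + e^(-0.52*(21 - 24)))
Exponent = -0.52 * -3 = 1.56
e^(1.56) = 4.758821
P = 1/(1 + 4.758821) = 0.173647
Percentage = 17.4


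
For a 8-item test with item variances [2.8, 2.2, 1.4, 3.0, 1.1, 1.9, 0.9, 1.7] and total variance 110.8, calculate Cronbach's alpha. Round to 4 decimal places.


alpha = (k/(k-1)) * (1 - sum(s_i^2)/s_total^2)
sum(item variances) = 15.0
k/(k-1) = 8/7 = 1.142857
1 - 15.0/110.8 = 1 - 0.135379 = 0.864621
alpha = 1.142857 * 0.864621
= 0.9881


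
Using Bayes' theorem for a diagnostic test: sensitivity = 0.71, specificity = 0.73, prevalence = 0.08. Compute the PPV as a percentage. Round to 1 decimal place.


PPV = (sens * prev) / (sens * prev + (1-spec) * (1-prev))
Numerator = 0.71 * 0.08 = 0.0568
P(positive and no disease) = (1 - spec) * (1 - prev) = (1 - 0.73) * (1 - 0.08) = 0.2484
Denominator = 0.0568 + 0.2484 = 0.3052
PPV = 0.0568 / 0.3052 = 0.186107
As percentage = 18.6


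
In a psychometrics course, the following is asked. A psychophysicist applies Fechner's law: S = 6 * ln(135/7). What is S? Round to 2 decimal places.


S = 6 * ln(135/7)
I/I0 = 19.285714
ln(19.285714) = 2.9594
S = 6 * 2.9594
= 17.76


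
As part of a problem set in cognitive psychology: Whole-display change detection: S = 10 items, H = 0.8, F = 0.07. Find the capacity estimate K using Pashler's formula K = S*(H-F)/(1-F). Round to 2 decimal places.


K = S * (H - F) / (1 - F)
H - F = 0.73
1 - F = 0.93
K = 10 * 0.73 / 0.93
= 7.85


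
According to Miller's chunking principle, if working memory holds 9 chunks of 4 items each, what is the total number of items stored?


Total items = chunks * items_per_chunk
= 9 * 4
= 36


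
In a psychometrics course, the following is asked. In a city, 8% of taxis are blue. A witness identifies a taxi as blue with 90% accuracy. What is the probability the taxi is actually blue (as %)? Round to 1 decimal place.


P(blue | says blue) = P(says blue | blue)*P(blue) / [P(says blue | blue)*P(blue) + P(says blue | not blue)*P(not blue)]
Numerator = 0.9 * 0.08 = 0.072
False identification = 0.1 * 0.92 = 0.092
P = 0.072 / (0.072 + 0.092)
= 0.072 / 0.164
As percentage = 43.9


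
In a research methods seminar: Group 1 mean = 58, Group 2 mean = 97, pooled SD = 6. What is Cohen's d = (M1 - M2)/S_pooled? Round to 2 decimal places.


Cohen's d = (M1 - M2) / S_pooled
= (58 - 97) / 6
= -39 / 6
= -6.50


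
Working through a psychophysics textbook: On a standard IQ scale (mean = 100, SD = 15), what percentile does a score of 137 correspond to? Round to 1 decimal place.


z = (IQ - mean) / SD
z = (137 - 100) / 15 = 2.4667
Percentile = Phi(2.4667) * 100
Phi(2.4667) = 0.993182
= 99.3


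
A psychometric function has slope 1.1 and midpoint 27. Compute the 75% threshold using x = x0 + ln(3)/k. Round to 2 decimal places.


At P = 0.75: 0.75 = 1/(1 + e^(-k*(x-x0)))
Solving: e^(-k*(x-x0)) = 1/3
x = x0 + ln(3)/k
ln(3) = 1.0986
x = 27 + 1.0986/1.1
= 27 + 0.9987
= 28.00


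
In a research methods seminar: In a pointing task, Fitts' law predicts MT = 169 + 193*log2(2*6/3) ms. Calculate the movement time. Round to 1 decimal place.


MT = 169 + 193 * log2(2*6/3)
2D/W = 4.0
log2(4.0) = 2.0
MT = 169 + 193 * 2.0
= 555.0 ms


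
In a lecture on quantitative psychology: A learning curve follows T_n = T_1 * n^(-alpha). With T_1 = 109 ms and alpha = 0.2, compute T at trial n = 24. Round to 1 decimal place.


T_n = 109 * 24^(-0.2)
24^(-0.2) = 0.529612
T_n = 109 * 0.529612
= 57.7 ms


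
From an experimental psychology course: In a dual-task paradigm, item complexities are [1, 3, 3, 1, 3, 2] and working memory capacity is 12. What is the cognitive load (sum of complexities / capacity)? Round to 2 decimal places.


Total complexity = 1 + 3 + 3 + 1 + 3 + 2 = 13
Load = total / capacity = 13 / 12
= 1.08


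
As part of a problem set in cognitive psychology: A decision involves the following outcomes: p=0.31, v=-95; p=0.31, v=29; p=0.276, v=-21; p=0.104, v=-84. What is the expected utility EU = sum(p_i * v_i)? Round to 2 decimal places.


EU = sum(p_i * v_i)
0.31 * -95 = -29.45
0.31 * 29 = 8.99
0.276 * -21 = -5.796
0.104 * -84 = -8.736
EU = -29.45 + 8.99 + -5.796 + -8.736
= -34.99


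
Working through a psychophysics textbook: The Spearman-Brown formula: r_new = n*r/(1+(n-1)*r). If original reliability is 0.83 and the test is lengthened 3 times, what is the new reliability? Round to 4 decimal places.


r_new = n*r / (1 + (n-1)*r)
Numerator = 3 * 0.83 = 2.49
Denominator = 1 + 2 * 0.83 = 2.66
r_new = 2.49 / 2.66
= 0.9361


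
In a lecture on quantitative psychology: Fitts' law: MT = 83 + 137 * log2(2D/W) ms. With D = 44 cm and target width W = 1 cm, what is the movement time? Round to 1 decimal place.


MT = 83 + 137 * log2(2*44/1)
2D/W = 88.0
log2(88.0) = 6.4594
MT = 83 + 137 * 6.4594
= 967.9 ms


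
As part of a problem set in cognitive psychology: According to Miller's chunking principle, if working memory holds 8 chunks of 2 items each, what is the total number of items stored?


Total items = chunks * items_per_chunk
= 8 * 2
= 16


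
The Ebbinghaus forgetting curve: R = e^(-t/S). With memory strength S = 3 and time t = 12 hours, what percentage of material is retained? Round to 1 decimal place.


R = e^(-t/S)
-t/S = -12/3 = -4.0
R = e^(-4.0) = 0.018316
Percentage = 0.018316 * 100
= 1.8


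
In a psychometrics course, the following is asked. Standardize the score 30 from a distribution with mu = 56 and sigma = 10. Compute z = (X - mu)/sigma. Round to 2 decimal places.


z = (X - mu) / sigma
= (30 - 56) / 10
= -26 / 10
= -2.60


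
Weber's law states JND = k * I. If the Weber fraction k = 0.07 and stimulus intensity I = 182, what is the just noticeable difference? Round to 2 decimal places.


JND = k * I
JND = 0.07 * 182
= 12.74


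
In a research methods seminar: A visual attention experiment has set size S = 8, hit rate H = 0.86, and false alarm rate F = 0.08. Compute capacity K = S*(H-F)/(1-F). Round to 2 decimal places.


K = S * (H - F) / (1 - F)
H - F = 0.78
1 - F = 0.92
K = 8 * 0.78 / 0.92
= 6.78


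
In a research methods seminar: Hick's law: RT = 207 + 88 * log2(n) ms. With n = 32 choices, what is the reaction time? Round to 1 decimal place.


RT = 207 + 88 * log2(32)
log2(32) = 5.0
RT = 207 + 88 * 5.0
= 207 + 440.0
= 647.0 ms


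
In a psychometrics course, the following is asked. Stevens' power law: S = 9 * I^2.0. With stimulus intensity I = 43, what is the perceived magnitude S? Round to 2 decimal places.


S = 9 * 43^2.0
43^2.0 = 1849.0
S = 9 * 1849.0
= 16641.00


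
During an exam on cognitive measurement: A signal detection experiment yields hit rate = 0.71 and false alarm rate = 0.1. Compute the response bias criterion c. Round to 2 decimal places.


c = -0.5 * (z(HR) + z(FAR))
z(0.71) = 0.5534
z(0.1) = -1.2816
c = -0.5 * (0.5534 + -1.2816)
= -0.5 * -0.7282
= 0.36


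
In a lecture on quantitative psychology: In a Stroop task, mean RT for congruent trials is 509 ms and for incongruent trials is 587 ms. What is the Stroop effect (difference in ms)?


Stroop effect = RT(incongruent) - RT(congruent)
= 587 - 509
= 78 ms


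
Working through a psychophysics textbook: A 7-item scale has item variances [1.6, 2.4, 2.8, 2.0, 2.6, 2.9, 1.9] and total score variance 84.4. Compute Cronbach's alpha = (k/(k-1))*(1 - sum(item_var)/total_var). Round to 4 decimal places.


alpha = (k/(k-1)) * (1 - sum(s_i^2)/s_total^2)
sum(item variances) = 16.2
k/(k-1) = 7/6 = 1.166667
1 - 16.2/84.4 = 1 - 0.191943 = 0.808057
alpha = 1.166667 * 0.808057
= 0.9427


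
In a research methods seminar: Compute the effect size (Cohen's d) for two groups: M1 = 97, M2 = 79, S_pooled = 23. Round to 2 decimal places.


Cohen's d = (M1 - M2) / S_pooled
= (97 - 79) / 23
= 18 / 23
= 0.78


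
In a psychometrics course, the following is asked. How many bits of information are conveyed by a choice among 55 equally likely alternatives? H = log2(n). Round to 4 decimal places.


H = log2(n)
H = log2(55)
= 5.7814


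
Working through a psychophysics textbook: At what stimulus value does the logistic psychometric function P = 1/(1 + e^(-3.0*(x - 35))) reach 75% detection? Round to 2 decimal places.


At P = 0.75: 0.75 = 1/(1 + e^(-k*(x-x0)))
Solving: e^(-k*(x-x0)) = 1/3
x = x0 + ln(3)/k
ln(3) = 1.0986
x = 35 + 1.0986/3.0
= 35 + 0.3662
= 35.37


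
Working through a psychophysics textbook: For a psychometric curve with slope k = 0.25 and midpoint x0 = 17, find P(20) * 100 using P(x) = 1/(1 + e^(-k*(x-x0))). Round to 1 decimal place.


P(x) = 1/(1 + e^(-0.25*(20 - 17)))
Exponent = -0.25 * 3 = -0.75
e^(-0.75) = 0.472367
P = 1/(1 + 0.472367) = 0.679178
Percentage = 67.9


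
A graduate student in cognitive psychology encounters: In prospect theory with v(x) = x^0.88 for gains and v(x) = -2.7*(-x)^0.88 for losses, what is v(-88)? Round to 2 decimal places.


Since x = -88 < 0, use v(x) = -lambda*(-x)^alpha
(-x) = 88
88^0.88 = 51.4215
v(-88) = -2.7 * 51.4215
= -138.84


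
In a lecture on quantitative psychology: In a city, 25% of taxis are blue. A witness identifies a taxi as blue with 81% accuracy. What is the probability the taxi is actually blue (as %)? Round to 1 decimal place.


P(blue | says blue) = P(says blue | blue)*P(blue) / [P(says blue | blue)*P(blue) + P(says blue | not blue)*P(not blue)]
Numerator = 0.81 * 0.25 = 0.2025
False identification = 0.19 * 0.75 = 0.1425
P = 0.2025 / (0.2025 + 0.1425)
= 0.2025 / 0.345
As percentage = 58.7


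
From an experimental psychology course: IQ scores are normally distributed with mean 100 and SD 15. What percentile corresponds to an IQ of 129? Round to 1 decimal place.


z = (IQ - mean) / SD
z = (129 - 100) / 15 = 1.9333
Percentile = Phi(1.9333) * 100
Phi(1.9333) = 0.9734
= 97.3


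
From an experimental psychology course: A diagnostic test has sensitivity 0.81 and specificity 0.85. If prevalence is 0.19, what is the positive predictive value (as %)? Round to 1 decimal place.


PPV = (sens * prev) / (sens * prev + (1-spec) * (1-prev))
Numerator = 0.81 * 0.19 = 0.1539
P(positive and no disease) = (1 - spec) * (1 - prev) = (1 - 0.85) * (1 - 0.19) = 0.1215
Denominator = 0.1539 + 0.1215 = 0.2754
PPV = 0.1539 / 0.2754 = 0.558824
As percentage = 55.9


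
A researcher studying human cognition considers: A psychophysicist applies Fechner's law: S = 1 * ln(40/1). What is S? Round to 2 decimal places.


S = 1 * ln(40/1)
I/I0 = 40.0
ln(40.0) = 3.6889
S = 1 * 3.6889
= 3.69


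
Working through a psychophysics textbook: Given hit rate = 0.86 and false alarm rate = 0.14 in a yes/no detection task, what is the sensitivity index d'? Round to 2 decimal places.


d' = z(HR) - z(FAR)
z(0.86) = 1.0803
z(0.14) = -1.0803
d' = 1.0803 - -1.0803
= 2.16


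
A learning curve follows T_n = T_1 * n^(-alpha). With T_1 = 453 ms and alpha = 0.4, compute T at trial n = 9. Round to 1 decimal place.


T_n = 453 * 9^(-0.4)
9^(-0.4) = 0.415244
T_n = 453 * 0.415244
= 188.1 ms


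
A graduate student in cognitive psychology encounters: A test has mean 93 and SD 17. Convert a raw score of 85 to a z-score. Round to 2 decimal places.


z = (X - mu) / sigma
= (85 - 93) / 17
= -8 / 17
= -0.47


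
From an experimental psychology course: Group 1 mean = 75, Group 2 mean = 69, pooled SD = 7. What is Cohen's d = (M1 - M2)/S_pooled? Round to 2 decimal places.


Cohen's d = (M1 - M2) / S_pooled
= (75 - 69) / 7
= 6 / 7
= 0.86


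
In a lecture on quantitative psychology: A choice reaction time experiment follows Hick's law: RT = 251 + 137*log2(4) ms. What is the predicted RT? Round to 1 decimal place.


RT = 251 + 137 * log2(4)
log2(4) = 2.0
RT = 251 + 137 * 2.0
= 251 + 274.0
= 525.0 ms


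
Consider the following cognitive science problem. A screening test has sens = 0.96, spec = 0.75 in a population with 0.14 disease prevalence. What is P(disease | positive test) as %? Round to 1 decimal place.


PPV = (sens * prev) / (sens * prev + (1-spec) * (1-prev))
Numerator = 0.96 * 0.14 = 0.1344
P(positive and no disease) = (1 - spec) * (1 - prev) = (1 - 0.75) * (1 - 0.14) = 0.215
Denominator = 0.1344 + 0.215 = 0.3494
PPV = 0.1344 / 0.3494 = 0.384659
As percentage = 38.5


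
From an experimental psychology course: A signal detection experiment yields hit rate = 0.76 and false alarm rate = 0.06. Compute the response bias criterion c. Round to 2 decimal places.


c = -0.5 * (z(HR) + z(FAR))
z(0.76) = 0.7063
z(0.06) = -1.5548
c = -0.5 * (0.7063 + -1.5548)
= -0.5 * -0.8485
= 0.42


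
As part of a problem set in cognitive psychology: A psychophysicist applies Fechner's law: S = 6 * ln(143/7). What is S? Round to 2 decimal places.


S = 6 * ln(143/7)
I/I0 = 20.428571
ln(20.428571) = 3.0169
S = 6 * 3.0169
= 18.10


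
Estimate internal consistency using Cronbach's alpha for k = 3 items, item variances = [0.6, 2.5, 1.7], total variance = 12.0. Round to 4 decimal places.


alpha = (k/(k-1)) * (1 - sum(s_i^2)/s_total^2)
sum(item variances) = 4.8
k/(k-1) = 3/2 = 1.5
1 - 4.8/12.0 = 1 - 0.4 = 0.6
alpha = 1.5 * 0.6
= 0.9000


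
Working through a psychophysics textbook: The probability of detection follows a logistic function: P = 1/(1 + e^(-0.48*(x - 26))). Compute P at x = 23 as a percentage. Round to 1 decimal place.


P(x) = 1/(1 + e^(-0.48*(23 - 26)))
Exponent = -0.48 * -3 = 1.44
e^(1.44) = 4.220696
P = 1/(1 + 4.220696) = 0.191545
Percentage = 19.2


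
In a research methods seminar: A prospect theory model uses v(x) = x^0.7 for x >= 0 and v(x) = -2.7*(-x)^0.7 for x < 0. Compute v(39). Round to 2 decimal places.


Since x = 39 >= 0, use v(x) = x^0.7
39^0.7 = 12.9941
v(39) = 12.99


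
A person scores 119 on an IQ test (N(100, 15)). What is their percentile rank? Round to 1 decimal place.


z = (IQ - mean) / SD
z = (119 - 100) / 15 = 1.2667
Percentile = Phi(1.2667) * 100
Phi(1.2667) = 0.897369
= 89.7


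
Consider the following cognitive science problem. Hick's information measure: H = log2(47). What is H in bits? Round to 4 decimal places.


H = log2(n)
H = log2(47)
= 5.5546


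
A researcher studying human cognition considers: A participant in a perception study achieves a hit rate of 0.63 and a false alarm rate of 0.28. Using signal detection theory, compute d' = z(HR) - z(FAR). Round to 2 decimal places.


d' = z(HR) - z(FAR)
z(0.63) = 0.3319
z(0.28) = -0.5828
d' = 0.3319 - -0.5828
= 0.91


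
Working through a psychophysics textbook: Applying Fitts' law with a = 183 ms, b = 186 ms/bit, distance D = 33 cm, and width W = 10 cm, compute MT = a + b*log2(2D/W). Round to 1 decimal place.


MT = 183 + 186 * log2(2*33/10)
2D/W = 6.6
log2(6.6) = 2.7225
MT = 183 + 186 * 2.7225
= 689.4 ms


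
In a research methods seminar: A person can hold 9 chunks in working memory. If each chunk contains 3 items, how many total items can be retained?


Total items = chunks * items_per_chunk
= 9 * 3
= 27


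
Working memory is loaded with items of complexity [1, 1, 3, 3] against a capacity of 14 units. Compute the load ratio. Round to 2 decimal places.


Total complexity = 1 + 1 + 3 + 3 = 8
Load = total / capacity = 8 / 14
= 0.57


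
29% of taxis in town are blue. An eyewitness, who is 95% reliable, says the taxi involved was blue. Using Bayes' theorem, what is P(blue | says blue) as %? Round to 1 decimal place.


P(blue | says blue) = P(says blue | blue)*P(blue) / [P(says blue | blue)*P(blue) + P(says blue | not blue)*P(not blue)]
Numerator = 0.95 * 0.29 = 0.2755
False identification = 0.05 * 0.71 = 0.0355
P = 0.2755 / (0.2755 + 0.0355)
= 0.2755 / 0.311
As percentage = 88.6
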